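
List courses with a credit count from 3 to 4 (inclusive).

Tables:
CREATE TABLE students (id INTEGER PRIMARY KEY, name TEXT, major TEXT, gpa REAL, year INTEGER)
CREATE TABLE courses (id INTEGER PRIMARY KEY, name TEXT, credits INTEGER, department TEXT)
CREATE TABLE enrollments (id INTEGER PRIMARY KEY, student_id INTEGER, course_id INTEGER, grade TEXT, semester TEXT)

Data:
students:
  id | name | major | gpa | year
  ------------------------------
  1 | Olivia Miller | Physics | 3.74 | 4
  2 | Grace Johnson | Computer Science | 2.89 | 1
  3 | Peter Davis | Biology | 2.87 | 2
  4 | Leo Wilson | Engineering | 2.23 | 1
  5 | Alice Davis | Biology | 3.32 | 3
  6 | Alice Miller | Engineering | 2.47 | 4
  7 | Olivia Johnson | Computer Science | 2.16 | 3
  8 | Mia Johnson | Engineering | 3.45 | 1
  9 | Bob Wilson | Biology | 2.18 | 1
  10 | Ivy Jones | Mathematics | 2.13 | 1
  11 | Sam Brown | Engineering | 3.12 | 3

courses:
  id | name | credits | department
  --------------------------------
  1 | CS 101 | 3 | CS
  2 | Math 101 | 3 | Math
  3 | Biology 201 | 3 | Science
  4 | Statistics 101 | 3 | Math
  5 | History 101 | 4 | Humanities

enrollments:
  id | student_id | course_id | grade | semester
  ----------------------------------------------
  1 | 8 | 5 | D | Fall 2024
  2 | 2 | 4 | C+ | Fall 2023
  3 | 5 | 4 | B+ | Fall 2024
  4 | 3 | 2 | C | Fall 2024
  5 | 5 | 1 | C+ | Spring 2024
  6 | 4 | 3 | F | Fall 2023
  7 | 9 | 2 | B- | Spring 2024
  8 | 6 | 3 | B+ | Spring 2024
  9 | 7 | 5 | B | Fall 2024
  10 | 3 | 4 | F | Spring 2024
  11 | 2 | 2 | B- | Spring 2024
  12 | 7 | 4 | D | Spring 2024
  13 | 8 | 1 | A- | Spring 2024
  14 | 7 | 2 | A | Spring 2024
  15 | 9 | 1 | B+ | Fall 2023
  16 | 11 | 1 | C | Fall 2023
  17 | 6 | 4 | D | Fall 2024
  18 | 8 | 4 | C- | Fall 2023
SELECT name, credits FROM courses WHERE credits BETWEEN 3 AND 4

Execution result:
name | credits
CS 101 | 3
Math 101 | 3
Biology 201 | 3
Statistics 101 | 3
History 101 | 4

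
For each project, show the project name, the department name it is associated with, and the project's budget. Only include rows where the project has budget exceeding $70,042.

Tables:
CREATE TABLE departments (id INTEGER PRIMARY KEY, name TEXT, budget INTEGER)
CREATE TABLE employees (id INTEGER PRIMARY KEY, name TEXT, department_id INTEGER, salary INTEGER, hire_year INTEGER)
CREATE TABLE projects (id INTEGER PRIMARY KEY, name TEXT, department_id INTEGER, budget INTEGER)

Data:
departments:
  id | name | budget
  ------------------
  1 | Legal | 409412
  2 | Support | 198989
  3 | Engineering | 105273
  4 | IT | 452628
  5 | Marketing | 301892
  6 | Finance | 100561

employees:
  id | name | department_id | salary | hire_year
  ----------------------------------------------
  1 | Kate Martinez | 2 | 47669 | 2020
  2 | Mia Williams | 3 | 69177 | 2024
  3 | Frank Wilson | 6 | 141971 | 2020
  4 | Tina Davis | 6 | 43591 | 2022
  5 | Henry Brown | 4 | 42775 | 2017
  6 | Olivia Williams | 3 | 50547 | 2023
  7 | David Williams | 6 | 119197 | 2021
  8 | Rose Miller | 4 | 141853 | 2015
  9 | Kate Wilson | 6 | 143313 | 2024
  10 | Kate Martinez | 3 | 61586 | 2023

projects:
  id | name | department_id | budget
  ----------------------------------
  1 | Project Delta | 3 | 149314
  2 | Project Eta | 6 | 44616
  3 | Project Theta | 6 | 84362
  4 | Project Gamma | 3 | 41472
SELECT c.name, p.name AS department, c.budget FROM projects c JOIN departments p ON c.department_id = p.id WHERE c.budget > 70042

Execution result:
name | department | budget
Project Delta | Engineering | 149314
Project Theta | Finance | 84362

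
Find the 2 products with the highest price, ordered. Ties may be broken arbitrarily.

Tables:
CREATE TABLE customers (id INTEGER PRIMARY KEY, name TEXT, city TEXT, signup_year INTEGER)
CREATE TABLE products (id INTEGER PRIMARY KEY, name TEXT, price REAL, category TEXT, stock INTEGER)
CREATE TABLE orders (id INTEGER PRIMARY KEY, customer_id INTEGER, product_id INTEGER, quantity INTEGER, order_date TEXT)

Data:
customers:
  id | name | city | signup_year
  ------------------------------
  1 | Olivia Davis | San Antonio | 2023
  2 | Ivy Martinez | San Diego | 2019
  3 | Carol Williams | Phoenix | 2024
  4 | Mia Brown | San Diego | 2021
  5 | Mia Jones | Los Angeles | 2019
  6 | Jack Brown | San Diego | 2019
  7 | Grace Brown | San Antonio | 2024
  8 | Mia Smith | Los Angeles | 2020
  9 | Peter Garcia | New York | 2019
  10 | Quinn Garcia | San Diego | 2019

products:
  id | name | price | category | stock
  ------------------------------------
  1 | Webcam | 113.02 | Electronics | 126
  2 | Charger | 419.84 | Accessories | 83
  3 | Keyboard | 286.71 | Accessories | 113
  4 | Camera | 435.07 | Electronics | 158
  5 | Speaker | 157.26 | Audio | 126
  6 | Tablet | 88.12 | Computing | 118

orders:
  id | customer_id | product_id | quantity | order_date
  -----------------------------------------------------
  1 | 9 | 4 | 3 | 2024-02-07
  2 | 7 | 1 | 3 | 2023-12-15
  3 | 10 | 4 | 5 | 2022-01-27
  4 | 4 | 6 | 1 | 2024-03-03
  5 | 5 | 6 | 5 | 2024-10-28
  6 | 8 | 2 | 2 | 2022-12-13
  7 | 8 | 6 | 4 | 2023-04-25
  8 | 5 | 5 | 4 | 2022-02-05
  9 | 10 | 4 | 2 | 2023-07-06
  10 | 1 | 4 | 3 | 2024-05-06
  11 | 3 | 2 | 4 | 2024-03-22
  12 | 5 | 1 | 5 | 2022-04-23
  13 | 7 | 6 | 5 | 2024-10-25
SELECT name, price FROM products ORDER BY price DESC LIMIT 2

Execution result:
name | price
Camera | 435.07
Charger | 419.84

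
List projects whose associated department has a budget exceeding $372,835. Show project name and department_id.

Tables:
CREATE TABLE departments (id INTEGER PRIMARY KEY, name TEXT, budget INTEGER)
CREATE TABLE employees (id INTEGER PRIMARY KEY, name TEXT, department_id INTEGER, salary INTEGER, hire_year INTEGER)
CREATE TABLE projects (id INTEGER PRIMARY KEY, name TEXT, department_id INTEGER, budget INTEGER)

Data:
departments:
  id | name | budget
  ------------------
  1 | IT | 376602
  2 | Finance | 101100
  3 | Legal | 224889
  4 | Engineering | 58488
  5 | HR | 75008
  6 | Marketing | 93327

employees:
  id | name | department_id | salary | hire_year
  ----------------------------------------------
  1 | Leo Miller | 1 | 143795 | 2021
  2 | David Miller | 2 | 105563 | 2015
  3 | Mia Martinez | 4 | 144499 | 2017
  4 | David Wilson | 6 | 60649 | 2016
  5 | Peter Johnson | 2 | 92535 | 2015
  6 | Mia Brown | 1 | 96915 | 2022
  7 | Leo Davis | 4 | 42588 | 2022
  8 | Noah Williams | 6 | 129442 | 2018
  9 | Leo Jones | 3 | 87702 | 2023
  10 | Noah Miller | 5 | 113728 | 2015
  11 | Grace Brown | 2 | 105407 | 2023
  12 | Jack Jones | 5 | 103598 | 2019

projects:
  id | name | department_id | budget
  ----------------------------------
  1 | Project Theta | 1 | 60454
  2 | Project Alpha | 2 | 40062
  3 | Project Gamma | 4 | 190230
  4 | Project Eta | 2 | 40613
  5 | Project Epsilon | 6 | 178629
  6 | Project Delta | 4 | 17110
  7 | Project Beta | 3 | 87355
SELECT name, department_id FROM projects WHERE department_id IN (SELECT id FROM departments WHERE budget > 372835)

Execution result:
name | department_id
Project Theta | 1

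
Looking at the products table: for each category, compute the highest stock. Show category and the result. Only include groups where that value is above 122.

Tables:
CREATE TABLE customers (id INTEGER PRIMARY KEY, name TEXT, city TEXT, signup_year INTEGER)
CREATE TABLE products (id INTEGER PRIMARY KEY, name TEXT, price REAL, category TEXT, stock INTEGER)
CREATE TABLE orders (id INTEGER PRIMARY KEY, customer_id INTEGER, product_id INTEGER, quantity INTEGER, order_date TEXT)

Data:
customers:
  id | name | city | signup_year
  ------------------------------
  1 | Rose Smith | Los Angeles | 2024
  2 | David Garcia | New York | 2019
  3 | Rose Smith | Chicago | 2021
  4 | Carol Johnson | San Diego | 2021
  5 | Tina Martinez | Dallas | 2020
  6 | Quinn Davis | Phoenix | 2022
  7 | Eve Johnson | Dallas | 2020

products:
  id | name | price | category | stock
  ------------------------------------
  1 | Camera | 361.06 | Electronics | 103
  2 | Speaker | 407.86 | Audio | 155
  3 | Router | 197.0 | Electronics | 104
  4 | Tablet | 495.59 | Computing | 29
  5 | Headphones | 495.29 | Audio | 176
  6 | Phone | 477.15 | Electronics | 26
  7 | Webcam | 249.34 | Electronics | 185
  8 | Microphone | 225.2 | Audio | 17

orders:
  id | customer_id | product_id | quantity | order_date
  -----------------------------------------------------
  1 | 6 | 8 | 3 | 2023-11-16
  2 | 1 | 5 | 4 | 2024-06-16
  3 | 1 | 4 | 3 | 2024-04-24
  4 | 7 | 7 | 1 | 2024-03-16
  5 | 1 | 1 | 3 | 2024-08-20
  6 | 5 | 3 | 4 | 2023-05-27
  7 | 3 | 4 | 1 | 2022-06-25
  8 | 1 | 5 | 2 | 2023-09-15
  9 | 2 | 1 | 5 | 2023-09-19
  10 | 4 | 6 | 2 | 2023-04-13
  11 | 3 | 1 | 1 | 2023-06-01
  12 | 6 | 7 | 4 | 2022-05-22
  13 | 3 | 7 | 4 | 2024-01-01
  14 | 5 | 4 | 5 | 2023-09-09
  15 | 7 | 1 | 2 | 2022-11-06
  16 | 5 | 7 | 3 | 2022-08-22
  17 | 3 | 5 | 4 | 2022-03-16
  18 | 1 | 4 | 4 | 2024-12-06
SELECT category, MAX(stock) AS max_stock FROM products GROUP BY category HAVING MAX(stock) > 122

Execution result:
category | max_stock
Audio | 176
Electronics | 185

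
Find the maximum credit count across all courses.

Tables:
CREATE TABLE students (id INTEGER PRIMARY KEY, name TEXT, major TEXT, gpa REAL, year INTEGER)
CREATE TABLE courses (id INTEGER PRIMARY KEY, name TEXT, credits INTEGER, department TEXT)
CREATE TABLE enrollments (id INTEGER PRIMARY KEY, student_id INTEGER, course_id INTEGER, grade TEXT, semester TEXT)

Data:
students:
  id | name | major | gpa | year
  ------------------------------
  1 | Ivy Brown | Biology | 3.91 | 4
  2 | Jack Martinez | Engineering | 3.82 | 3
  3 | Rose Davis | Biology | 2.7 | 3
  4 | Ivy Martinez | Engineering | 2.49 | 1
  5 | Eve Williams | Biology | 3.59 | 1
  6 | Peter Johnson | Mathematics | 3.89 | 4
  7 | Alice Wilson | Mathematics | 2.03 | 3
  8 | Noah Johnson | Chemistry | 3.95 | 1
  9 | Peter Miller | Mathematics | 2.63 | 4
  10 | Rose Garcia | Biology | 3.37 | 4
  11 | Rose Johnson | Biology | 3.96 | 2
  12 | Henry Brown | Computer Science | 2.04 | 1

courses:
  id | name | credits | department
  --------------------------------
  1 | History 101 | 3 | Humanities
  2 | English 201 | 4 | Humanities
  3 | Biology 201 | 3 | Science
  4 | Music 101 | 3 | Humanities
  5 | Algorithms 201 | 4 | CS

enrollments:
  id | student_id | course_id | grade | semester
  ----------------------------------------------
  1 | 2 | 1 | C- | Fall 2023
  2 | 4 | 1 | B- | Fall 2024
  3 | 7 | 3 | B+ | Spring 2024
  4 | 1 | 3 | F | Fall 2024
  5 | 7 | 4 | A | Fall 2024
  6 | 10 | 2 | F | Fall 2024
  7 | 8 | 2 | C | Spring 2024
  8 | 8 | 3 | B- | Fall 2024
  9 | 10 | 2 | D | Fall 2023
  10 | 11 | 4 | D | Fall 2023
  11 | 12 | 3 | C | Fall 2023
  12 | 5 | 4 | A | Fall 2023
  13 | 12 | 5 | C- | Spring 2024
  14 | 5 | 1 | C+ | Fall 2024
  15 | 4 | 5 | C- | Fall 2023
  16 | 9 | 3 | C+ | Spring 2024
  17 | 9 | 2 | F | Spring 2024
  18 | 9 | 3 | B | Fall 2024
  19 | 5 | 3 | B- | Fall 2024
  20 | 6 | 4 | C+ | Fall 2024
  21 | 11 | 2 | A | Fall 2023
SELECT MAX(credits) FROM courses

Execution result:
4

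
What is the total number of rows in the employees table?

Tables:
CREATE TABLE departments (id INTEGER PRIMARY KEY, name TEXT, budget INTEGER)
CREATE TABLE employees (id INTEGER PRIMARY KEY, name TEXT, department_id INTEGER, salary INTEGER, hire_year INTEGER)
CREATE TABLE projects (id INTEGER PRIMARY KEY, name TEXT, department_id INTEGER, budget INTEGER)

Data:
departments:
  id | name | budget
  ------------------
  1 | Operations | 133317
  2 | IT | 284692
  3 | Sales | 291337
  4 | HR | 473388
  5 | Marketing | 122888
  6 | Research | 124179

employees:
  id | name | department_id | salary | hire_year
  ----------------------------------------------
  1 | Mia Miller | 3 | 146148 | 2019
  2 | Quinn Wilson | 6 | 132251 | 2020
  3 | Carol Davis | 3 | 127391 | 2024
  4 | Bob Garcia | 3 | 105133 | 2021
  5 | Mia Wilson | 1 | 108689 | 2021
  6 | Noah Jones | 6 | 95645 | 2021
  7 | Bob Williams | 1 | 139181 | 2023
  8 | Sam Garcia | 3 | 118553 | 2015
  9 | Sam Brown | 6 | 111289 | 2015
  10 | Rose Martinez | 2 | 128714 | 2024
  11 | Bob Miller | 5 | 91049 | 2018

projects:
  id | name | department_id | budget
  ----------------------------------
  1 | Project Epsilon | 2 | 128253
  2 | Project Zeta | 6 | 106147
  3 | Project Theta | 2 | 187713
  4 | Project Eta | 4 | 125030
SELECT COUNT(*) FROM employees

Execution result:
11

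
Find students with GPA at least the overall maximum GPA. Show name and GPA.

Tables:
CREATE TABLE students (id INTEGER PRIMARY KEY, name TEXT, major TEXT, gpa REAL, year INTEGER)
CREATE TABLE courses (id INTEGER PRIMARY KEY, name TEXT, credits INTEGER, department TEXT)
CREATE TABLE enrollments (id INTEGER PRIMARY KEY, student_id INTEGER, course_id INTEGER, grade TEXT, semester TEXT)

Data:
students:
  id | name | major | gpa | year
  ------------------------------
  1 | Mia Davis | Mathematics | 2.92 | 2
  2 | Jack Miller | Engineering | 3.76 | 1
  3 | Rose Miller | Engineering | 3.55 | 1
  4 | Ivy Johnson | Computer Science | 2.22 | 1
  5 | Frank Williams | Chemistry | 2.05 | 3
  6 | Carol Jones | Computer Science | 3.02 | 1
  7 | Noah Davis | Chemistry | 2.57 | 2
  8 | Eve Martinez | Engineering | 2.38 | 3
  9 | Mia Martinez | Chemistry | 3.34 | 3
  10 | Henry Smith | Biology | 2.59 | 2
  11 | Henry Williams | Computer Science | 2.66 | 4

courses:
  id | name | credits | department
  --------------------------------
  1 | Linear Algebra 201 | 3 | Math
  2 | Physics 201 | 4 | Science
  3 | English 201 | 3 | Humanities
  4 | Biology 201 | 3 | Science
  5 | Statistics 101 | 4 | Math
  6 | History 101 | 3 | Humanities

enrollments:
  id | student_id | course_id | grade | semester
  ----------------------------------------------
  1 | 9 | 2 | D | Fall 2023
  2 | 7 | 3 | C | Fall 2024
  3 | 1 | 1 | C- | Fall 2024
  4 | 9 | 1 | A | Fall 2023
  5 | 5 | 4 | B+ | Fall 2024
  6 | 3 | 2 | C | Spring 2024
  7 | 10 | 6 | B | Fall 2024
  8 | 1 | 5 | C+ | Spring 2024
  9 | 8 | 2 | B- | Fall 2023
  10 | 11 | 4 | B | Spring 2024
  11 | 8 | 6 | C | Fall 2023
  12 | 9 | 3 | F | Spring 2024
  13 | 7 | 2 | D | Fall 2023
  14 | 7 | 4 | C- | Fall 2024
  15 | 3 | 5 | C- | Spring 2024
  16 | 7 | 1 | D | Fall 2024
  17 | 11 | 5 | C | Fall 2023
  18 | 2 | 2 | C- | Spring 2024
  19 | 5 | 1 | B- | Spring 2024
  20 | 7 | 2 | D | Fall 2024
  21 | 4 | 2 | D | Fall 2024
SELECT name, gpa FROM students WHERE gpa >= (SELECT MAX(gpa) FROM students)

Execution result:
name | gpa
Jack Miller | 3.76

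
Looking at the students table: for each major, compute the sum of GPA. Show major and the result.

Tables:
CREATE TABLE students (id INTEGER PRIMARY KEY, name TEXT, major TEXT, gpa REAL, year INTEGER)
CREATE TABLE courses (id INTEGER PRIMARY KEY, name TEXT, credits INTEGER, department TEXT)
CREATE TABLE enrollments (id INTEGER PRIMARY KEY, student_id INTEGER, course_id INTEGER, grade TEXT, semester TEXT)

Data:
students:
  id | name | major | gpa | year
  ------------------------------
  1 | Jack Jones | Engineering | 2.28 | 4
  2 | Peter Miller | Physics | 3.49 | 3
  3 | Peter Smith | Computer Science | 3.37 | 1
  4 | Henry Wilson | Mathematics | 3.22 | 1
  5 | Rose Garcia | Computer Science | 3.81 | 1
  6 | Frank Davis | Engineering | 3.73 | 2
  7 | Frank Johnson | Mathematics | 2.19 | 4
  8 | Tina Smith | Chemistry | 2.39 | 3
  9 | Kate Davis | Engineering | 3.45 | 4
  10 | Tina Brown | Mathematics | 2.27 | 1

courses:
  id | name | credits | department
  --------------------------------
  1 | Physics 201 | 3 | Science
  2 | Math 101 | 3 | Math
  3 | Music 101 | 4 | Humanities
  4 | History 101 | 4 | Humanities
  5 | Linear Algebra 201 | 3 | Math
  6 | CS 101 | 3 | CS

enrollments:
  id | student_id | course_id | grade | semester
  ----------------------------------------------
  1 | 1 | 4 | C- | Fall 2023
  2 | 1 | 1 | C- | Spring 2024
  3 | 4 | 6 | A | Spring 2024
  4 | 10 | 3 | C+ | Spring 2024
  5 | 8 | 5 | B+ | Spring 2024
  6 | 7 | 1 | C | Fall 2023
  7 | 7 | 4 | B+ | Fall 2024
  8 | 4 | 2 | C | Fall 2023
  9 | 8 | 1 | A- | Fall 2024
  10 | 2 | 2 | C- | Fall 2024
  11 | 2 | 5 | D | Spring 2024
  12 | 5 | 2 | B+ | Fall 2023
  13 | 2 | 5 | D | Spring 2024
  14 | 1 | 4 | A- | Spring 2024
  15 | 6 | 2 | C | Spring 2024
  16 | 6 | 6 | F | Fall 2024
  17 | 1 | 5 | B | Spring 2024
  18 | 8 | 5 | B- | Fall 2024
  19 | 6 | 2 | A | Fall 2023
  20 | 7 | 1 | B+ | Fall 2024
SELECT major, SUM(gpa) AS sum_gpa FROM students GROUP BY major

Execution result:
major | sum_gpa
Chemistry | 2.39
Computer Science | 7.18
Engineering | 9.46
Mathematics | 7.68
Physics | 3.49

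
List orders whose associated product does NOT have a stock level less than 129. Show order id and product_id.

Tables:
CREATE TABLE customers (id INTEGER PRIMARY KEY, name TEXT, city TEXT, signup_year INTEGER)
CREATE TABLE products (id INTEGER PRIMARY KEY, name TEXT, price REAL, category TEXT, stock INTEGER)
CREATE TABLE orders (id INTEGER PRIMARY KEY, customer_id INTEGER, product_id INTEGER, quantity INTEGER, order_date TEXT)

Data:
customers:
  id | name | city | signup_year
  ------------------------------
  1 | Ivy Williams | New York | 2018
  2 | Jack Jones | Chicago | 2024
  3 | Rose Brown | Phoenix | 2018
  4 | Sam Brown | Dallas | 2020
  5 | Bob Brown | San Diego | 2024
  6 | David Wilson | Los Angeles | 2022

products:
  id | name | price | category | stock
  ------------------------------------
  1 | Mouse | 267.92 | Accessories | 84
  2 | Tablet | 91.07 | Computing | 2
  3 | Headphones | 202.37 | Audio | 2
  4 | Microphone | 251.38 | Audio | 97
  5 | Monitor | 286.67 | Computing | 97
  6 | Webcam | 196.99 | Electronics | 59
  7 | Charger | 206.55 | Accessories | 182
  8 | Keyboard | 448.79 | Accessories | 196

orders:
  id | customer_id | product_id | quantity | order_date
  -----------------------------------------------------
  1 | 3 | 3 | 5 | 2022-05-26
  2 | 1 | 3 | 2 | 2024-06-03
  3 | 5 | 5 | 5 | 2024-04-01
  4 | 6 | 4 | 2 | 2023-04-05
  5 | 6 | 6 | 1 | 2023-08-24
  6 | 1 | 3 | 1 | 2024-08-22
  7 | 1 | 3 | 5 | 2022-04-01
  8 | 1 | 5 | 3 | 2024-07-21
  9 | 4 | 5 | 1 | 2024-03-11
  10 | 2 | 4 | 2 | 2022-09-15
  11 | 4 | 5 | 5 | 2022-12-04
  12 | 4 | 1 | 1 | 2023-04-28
SELECT id, product_id FROM orders WHERE product_id NOT IN (SELECT id FROM products WHERE stock < 129)

Execution result:
(no rows)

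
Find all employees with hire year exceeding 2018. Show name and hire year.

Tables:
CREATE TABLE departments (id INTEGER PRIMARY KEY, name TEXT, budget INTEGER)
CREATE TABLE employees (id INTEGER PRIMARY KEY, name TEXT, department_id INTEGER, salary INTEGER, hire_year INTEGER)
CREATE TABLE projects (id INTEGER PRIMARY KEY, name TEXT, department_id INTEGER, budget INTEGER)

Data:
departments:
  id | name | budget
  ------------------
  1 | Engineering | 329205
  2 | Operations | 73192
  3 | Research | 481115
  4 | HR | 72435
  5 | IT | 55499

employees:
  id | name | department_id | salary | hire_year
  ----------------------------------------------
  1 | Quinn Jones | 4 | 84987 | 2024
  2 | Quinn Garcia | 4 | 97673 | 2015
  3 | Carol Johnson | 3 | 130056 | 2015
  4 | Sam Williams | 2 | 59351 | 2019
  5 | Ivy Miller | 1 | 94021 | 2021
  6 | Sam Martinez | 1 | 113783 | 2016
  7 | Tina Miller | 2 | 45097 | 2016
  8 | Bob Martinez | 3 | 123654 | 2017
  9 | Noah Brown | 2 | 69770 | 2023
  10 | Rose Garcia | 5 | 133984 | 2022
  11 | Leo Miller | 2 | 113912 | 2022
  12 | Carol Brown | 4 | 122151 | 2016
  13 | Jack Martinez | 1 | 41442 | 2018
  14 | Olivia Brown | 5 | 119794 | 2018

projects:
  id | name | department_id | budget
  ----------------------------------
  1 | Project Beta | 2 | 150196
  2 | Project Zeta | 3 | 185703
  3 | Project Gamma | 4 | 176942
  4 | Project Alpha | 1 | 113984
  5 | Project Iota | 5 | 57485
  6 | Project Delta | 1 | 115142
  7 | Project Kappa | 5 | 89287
SELECT name, hire_year FROM employees WHERE hire_year > 2018

Execution result:
name | hire_year
Quinn Jones | 2024
Sam Williams | 2019
Ivy Miller | 2021
Noah Brown | 2023
Rose Garcia | 2022
Leo Miller | 2022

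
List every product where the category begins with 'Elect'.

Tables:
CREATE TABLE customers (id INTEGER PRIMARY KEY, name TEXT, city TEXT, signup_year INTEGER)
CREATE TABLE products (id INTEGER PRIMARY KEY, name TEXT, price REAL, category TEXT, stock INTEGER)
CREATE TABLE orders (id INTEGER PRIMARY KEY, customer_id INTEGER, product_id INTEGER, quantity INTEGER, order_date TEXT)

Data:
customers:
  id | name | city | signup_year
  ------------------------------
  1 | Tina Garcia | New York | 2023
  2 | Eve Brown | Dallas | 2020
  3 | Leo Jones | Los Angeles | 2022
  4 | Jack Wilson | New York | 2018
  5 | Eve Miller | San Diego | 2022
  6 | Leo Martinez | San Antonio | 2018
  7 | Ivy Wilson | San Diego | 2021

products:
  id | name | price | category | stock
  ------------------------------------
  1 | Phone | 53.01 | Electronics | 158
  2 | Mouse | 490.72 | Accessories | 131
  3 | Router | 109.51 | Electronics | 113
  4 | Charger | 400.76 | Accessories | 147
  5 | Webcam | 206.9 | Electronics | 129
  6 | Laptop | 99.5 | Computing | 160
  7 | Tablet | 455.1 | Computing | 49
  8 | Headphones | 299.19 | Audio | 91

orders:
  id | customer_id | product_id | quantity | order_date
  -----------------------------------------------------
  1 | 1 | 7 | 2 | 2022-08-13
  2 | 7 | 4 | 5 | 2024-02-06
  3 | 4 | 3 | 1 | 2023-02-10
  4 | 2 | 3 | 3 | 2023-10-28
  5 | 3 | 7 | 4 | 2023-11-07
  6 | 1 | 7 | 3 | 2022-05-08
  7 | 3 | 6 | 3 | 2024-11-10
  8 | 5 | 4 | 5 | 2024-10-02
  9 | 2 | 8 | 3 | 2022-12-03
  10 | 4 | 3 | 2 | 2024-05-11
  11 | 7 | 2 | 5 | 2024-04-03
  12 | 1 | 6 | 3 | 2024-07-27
SELECT name, category FROM products WHERE category LIKE 'Elect%'

Execution result:
name | category
Phone | Electronics
Router | Electronics
Webcam | Electronics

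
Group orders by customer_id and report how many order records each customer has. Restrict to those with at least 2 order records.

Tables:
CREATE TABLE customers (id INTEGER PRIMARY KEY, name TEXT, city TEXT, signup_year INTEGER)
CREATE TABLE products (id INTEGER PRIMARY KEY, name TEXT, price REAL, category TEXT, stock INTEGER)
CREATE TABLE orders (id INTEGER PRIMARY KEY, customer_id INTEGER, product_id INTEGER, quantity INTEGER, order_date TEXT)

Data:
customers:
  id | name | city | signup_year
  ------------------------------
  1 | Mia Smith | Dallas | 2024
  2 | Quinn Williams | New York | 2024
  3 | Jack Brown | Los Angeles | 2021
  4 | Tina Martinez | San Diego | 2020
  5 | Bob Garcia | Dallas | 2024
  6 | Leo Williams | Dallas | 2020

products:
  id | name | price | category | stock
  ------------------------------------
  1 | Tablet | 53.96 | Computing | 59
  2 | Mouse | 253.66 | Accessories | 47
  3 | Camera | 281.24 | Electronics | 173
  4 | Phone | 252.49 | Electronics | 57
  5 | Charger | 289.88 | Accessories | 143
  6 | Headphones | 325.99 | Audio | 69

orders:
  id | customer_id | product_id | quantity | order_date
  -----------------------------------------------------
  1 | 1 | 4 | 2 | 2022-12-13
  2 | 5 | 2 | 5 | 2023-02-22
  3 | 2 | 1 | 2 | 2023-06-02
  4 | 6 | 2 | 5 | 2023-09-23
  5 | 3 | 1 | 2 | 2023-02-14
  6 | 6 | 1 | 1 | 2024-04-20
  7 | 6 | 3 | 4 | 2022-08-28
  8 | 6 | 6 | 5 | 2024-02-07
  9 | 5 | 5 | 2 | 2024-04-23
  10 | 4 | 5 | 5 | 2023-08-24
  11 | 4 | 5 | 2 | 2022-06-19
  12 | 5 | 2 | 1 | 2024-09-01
SELECT customer_id, COUNT(*) AS order_count FROM orders GROUP BY customer_id HAVING COUNT(*) >= 2

Execution result:
customer_id | order_count
4 | 2
5 | 3
6 | 4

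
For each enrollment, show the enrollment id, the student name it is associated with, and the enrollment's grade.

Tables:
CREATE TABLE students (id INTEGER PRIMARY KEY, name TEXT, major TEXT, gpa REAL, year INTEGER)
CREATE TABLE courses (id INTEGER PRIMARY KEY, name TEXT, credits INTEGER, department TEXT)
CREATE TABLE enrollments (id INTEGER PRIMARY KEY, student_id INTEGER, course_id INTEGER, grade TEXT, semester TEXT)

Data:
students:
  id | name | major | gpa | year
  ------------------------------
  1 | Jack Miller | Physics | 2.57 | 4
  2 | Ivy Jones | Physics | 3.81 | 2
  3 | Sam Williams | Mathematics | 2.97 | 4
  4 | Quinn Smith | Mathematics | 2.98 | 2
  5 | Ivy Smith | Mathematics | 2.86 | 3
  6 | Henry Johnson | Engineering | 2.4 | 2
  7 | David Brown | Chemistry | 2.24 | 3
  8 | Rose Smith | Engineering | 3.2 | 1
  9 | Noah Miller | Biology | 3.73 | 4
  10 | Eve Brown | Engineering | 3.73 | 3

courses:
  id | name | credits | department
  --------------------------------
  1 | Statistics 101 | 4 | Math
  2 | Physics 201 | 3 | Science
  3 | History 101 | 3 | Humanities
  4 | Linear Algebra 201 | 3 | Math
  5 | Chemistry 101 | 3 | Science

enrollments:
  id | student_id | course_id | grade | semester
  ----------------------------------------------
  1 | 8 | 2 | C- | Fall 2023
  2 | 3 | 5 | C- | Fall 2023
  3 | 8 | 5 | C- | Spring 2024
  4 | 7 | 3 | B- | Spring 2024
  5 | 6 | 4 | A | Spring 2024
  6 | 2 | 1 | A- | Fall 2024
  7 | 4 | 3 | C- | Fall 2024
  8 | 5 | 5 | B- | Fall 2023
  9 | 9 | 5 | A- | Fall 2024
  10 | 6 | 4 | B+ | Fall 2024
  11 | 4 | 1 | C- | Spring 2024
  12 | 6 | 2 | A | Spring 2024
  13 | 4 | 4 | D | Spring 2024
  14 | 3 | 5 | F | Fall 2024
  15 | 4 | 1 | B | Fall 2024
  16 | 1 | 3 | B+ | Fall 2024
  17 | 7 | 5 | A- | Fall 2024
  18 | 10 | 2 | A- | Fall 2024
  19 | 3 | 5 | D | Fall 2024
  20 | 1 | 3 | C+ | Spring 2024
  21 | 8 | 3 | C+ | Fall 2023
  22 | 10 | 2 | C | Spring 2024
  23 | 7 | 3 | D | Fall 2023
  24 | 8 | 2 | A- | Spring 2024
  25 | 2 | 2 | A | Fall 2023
SELECT c.id, p.name AS student, c.grade FROM enrollments c JOIN students p ON c.student_id = p.id

Execution result:
id | student | grade
1 | Rose Smith | C-
2 | Sam Williams | C-
3 | Rose Smith | C-
4 | David Brown | B-
5 | Henry Johnson | A
6 | Ivy Jones | A-
7 | Quinn Smith | C-
8 | Ivy Smith | B-
9 | Noah Miller | A-
10 | Henry Johnson | B+
11 | Quinn Smith | C-
12 | Henry Johnson | A
13 | Quinn Smith | D
14 | Sam Williams | F
15 | Quinn Smith | B
16 | Jack Miller | B+
17 | David Brown | A-
18 | Eve Brown | A-
19 | Sam Williams | D
20 | Jack Miller | C+
21 | Rose Smith | C+
22 | Eve Brown | C
23 | David Brown | D
24 | Rose Smith | A-
25 | Ivy Jones | A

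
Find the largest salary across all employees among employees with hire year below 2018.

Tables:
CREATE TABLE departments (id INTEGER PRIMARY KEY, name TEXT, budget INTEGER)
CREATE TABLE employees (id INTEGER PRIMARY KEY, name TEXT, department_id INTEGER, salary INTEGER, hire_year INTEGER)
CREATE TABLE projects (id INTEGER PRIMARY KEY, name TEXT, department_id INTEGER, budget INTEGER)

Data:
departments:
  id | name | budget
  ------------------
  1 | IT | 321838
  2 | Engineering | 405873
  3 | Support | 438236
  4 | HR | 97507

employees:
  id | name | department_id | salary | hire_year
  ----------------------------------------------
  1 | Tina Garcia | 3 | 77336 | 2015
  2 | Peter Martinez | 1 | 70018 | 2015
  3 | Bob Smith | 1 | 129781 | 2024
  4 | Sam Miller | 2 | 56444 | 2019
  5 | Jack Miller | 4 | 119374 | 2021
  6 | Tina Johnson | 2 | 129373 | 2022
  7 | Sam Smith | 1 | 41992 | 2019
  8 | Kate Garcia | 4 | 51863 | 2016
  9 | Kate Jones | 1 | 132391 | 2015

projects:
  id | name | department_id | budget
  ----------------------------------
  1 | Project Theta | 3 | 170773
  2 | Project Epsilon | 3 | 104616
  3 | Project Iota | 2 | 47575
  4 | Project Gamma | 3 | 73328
SELECT MAX(salary) FROM employees WHERE hire_year < 2018

Execution result:
132391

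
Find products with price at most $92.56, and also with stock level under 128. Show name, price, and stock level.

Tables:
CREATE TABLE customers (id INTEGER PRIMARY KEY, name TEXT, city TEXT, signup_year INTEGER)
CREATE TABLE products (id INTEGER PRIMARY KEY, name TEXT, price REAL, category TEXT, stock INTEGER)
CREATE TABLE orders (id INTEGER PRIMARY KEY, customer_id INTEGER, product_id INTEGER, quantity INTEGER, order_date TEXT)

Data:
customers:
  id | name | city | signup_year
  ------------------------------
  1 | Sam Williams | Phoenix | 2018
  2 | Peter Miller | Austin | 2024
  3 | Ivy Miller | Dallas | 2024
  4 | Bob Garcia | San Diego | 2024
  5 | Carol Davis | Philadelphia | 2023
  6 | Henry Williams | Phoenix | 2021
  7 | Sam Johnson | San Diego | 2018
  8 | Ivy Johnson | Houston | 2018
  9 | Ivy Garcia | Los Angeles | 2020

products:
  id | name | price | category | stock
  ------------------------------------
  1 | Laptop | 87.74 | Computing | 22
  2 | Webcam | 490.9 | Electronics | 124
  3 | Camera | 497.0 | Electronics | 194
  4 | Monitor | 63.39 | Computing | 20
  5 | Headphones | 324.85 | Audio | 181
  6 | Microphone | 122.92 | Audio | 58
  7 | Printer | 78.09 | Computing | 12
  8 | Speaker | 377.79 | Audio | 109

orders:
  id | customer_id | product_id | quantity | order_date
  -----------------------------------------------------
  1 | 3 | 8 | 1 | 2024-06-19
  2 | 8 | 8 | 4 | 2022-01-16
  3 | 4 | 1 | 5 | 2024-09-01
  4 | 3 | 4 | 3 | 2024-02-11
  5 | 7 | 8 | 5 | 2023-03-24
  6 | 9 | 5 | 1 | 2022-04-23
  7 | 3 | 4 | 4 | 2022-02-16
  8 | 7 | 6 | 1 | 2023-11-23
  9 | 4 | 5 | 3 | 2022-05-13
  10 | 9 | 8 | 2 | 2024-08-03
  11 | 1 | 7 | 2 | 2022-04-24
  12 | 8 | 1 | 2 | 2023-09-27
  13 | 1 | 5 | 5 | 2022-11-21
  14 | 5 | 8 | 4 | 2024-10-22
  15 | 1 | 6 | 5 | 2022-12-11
SELECT name, price, stock FROM products WHERE price <= 92.56 AND stock < 128

Execution result:
name | price | stock
Laptop | 87.74 | 22
Monitor | 63.39 | 20
Printer | 78.09 | 12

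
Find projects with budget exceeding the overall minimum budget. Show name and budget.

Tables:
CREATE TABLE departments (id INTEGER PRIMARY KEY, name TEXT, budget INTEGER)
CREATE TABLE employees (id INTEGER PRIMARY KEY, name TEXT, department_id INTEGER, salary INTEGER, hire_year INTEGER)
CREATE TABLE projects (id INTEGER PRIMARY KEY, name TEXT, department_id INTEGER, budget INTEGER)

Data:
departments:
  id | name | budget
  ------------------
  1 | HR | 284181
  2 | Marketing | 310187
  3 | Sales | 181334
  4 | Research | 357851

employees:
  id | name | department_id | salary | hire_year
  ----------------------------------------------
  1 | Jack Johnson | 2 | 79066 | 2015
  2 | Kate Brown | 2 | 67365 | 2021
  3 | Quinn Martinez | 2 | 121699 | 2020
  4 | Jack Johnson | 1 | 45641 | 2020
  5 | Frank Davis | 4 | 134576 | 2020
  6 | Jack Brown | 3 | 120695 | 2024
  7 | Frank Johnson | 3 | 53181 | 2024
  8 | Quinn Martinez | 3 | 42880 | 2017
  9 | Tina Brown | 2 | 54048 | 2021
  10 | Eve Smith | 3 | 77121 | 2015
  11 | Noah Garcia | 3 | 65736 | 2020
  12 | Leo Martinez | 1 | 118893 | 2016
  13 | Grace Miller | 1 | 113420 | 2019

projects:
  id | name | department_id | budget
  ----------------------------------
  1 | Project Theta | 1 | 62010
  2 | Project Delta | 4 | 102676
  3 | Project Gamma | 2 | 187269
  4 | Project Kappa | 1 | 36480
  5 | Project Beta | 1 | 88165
SELECT name, budget FROM projects WHERE budget > (SELECT MIN(budget) FROM projects)

Execution result:
name | budget
Project Theta | 62010
Project Delta | 102676
Project Gamma | 187269
Project Beta | 88165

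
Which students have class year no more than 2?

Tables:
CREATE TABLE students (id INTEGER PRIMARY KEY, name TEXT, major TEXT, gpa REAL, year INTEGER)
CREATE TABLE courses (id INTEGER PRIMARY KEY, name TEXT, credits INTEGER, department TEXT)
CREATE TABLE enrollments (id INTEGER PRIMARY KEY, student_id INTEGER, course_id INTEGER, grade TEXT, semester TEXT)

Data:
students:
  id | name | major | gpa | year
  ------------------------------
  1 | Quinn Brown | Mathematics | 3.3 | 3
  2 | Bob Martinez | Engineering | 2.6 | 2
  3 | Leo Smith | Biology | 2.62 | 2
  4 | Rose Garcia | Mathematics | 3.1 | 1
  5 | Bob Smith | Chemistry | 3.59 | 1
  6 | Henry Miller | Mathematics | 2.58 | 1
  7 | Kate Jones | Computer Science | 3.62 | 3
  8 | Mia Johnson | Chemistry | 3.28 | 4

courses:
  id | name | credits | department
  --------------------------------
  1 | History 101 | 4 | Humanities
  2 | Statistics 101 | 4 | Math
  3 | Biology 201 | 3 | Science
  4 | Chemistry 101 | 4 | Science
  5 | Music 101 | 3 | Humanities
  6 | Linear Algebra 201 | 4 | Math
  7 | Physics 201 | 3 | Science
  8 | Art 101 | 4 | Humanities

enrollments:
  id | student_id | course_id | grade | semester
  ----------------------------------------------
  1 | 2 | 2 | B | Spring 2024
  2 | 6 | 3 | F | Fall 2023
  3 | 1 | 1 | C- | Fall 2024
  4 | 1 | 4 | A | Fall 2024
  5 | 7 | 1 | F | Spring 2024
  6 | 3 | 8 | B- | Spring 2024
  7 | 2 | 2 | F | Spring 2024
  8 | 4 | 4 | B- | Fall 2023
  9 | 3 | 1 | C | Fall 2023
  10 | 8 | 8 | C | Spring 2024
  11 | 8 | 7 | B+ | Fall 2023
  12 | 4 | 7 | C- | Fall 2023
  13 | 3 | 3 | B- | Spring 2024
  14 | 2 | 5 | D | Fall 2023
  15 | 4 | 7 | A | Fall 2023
SELECT name, year FROM students WHERE year <= 2

Execution result:
name | year
Bob Martinez | 2
Leo Smith | 2
Rose Garcia | 1
Bob Smith | 1
Henry Miller | 1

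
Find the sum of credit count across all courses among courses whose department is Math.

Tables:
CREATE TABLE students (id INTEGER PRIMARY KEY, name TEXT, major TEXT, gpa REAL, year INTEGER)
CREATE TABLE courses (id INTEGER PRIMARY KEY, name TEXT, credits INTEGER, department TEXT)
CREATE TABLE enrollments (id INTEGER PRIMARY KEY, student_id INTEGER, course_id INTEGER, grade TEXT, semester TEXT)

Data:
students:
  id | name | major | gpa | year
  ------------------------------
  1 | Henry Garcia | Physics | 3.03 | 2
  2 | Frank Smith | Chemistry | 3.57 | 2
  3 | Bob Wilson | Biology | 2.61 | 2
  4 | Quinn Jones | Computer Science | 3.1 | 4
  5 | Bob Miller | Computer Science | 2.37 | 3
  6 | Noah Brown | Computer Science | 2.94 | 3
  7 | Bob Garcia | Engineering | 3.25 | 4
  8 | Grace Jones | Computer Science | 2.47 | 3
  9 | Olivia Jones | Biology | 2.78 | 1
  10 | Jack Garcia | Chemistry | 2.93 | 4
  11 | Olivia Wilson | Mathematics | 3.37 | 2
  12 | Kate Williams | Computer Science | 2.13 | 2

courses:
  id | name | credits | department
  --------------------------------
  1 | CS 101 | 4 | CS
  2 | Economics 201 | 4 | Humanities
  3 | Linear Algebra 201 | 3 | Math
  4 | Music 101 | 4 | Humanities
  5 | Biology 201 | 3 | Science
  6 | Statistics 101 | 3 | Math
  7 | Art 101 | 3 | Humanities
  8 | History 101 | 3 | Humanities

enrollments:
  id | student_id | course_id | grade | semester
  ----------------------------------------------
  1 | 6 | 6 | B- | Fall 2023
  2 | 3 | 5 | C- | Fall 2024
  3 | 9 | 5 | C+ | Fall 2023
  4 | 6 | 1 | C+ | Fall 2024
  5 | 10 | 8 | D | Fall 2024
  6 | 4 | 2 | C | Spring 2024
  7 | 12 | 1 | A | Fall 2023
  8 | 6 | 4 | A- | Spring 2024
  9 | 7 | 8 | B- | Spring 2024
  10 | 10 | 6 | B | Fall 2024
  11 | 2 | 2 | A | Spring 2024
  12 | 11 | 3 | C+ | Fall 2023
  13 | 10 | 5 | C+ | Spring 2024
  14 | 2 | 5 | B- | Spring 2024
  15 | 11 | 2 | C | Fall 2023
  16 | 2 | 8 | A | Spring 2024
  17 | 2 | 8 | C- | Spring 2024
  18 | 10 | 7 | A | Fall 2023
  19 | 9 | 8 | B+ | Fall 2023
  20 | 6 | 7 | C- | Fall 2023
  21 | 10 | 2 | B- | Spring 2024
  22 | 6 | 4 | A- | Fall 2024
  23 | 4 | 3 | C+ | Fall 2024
SELECT SUM(credits) FROM courses WHERE department = 'Math'

Execution result:
6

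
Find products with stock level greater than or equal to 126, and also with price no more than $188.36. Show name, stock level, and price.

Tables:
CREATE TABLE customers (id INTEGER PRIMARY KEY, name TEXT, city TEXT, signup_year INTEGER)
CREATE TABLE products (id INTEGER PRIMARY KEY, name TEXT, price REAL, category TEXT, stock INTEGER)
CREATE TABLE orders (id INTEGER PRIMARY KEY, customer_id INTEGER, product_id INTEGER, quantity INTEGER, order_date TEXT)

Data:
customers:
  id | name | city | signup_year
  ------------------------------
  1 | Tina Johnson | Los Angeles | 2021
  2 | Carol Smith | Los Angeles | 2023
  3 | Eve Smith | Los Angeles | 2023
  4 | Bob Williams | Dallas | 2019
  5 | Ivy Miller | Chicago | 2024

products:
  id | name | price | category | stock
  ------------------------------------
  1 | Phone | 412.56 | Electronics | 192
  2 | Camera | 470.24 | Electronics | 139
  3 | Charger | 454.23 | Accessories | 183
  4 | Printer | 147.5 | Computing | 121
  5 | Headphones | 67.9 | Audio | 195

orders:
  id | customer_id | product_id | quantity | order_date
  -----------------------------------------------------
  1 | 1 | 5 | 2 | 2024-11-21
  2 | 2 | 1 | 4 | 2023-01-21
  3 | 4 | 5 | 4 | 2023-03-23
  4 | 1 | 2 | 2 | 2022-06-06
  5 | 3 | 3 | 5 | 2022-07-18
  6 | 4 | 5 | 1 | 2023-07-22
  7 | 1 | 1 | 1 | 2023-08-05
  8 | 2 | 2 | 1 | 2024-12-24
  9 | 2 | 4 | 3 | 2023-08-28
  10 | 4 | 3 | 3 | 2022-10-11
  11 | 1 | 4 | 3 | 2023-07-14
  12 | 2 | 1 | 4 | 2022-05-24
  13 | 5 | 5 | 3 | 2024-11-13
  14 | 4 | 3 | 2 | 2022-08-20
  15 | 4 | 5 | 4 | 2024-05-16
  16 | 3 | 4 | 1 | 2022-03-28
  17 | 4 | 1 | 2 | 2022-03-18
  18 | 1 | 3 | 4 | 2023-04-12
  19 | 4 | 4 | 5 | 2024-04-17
SELECT name, stock, price FROM products WHERE stock >= 126 AND price <= 188.36

Execution result:
name | stock | price
Headphones | 195 | 67.90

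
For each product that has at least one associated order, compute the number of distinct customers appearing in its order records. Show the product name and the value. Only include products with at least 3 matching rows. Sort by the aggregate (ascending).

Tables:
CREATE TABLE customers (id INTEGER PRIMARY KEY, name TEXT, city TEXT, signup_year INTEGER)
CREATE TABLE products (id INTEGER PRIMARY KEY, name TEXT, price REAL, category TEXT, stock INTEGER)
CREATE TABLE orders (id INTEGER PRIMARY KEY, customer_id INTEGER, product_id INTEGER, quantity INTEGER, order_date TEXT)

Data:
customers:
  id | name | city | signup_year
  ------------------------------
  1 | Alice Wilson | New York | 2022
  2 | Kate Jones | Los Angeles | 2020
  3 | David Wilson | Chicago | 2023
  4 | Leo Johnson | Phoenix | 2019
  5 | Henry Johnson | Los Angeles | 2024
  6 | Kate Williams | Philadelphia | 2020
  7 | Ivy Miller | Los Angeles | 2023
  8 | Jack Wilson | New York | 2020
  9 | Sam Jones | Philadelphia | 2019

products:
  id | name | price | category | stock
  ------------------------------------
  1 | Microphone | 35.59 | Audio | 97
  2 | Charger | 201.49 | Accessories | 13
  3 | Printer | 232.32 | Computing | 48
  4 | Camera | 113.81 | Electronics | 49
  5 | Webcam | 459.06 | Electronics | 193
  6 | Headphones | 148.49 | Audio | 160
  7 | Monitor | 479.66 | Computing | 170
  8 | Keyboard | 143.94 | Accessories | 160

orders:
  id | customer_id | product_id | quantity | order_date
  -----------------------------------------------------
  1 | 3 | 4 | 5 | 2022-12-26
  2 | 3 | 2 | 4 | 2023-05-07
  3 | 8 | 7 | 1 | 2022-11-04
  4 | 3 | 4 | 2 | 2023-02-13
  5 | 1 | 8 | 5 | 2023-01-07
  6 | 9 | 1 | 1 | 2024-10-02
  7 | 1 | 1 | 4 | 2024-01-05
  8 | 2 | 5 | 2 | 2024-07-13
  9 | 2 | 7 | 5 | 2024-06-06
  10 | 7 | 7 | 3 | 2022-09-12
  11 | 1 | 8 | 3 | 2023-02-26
SELECT p.name, COUNT(DISTINCT c.customer_id) AS distinct_customer_count FROM orders c JOIN products p ON c.product_id = p.id GROUP BY p.id, p.name HAVING COUNT(*) >= 3 ORDER BY distinct_customer_count ASC

Execution result:
name | distinct_customer_count
Monitor | 3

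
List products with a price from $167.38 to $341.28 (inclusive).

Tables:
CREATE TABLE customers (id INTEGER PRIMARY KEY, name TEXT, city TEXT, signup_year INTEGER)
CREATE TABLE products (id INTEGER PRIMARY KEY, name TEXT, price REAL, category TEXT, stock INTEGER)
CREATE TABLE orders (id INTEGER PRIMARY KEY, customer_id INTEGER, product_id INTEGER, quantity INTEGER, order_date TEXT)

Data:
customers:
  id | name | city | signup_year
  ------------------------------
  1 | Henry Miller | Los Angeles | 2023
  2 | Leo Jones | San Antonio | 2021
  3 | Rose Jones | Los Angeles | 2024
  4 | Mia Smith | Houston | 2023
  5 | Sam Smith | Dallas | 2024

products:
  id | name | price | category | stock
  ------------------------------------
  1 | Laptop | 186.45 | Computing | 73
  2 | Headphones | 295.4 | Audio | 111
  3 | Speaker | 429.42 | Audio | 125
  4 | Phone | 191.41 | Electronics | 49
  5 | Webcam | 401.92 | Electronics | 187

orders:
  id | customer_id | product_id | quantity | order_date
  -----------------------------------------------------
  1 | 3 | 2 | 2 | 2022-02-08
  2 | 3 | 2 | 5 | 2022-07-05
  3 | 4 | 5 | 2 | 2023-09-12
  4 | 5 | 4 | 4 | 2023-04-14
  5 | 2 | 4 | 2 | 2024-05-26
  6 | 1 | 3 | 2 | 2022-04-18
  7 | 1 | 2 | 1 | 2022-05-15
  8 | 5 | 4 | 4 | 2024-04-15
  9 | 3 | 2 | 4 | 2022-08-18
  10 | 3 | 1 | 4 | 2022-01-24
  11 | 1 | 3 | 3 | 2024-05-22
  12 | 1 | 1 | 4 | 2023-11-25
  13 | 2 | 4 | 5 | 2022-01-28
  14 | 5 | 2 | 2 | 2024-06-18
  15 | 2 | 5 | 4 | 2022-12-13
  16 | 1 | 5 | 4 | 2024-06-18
SELECT name, price FROM products WHERE price BETWEEN 167.38 AND 341.28

Execution result:
name | price
Laptop | 186.45
Headphones | 295.40
Phone | 191.41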